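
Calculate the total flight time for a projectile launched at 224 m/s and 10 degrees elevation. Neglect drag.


T = 2*v0*sin(theta)/g = 2*224*sin(10°)/9.81 = 7.93 s

7.93 s


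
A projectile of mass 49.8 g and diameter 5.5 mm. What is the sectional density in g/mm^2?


SD = m/d^2 = 49.8/5.5^2 = 1.646 g/mm^2

1.646 g/mm^2


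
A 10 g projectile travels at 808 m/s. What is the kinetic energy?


E = 0.5*m*v^2 = 0.5*0.01*808^2 = 3264 J

3264 J


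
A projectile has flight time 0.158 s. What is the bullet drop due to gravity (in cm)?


drop = 0.5*g*t^2 = 0.5*9.81*0.158^2 = 0.122448 m ≈ 12.24 cm

12.24 cm


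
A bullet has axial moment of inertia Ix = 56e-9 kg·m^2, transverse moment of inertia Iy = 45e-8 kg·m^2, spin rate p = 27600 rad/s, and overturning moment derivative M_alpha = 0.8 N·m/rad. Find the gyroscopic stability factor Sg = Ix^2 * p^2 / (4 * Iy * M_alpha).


Sg = Ix^2 * p^2 / (4 * Iy * M_alpha) = (56e-9)^2 * 27600^2 / (4 * 45e-8 * 0.8) = 1.659

1.659


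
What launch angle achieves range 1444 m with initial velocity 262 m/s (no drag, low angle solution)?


sin(2*theta) = R*g/v0^2 = 1444*9.81/262^2 = 0.206364, theta = arcsin(0.206364)/2 = 5.955°

5.955 degrees


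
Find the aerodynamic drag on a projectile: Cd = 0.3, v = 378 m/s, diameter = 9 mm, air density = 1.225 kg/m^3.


A = pi*(d/2)^2 = pi*(9/2000)^2 = 6.36173e-05 m^2
Fd = 0.5*Cd*rho*A*v^2 = 0.5*0.3*1.225*6.36173e-05*378^2 = 1.67 N

1.67 N


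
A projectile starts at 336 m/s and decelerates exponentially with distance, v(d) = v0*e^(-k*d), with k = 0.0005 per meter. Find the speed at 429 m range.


v = v0*exp(-k*d) = 336*exp(-0.0005*429) = 271.1 m/s

271.1 m/s


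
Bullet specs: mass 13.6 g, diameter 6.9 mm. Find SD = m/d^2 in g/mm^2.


SD = m/d^2 = 13.6/6.9^2 = 0.2857 g/mm^2

0.2857 g/mm^2


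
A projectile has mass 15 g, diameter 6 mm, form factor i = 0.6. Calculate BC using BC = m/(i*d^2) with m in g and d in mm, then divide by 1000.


BC = m/(i*d^2*1000) = 15/(0.6 * 6^2 * 1000) = 0.0006944

0.0006944


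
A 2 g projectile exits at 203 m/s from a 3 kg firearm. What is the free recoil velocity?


v_recoil = m_p * v_p / m_gun = 0.002 * 203 / 3 = 0.1353 m/s

0.1353 m/s


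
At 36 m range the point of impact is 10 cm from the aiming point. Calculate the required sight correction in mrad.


1 mrad subtends 1 cm per 10 m of range, so adj = error_cm / (dist_m / 10) = 10 / (36/10) = 2.778 mrad

2.778 mrad


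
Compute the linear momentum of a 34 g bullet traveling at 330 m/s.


p = m*v = 0.034*330 = 11.22 kg·m/s

11.22 kg·m/s


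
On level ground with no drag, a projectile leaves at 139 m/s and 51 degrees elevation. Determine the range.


R = v0^2 * sin(2*theta) / g = 139^2 * sin(2*51°) / 9.81 = 1926 m

1926 m


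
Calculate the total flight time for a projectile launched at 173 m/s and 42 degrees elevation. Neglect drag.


T = 2*v0*sin(theta)/g = 2*173*sin(42°)/9.81 = 23.6 s

23.6 s


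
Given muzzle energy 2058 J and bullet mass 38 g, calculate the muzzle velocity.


v = sqrt(2*E/m) = sqrt(2*2058/0.038) = 329.1 m/s

329.1 m/s


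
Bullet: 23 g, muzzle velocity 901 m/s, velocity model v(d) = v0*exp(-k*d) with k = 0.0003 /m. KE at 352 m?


v = v0*exp(-k*d) = 901*exp(-0.0003*352) = 810.706 m/s
E = 0.5*m*v^2 = 0.5*0.023*810.706^2 = 7558 J

7558 J


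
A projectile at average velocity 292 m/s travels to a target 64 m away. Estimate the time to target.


t = d/v = 64/292 = 0.2192 s

0.2192 s


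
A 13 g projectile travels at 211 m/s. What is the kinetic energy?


E = 0.5*m*v^2 = 0.5*0.013*211^2 = 289.4 J

289.4 J


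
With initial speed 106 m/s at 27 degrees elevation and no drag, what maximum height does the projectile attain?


H = (v0*sin(theta))^2 / (2g) = (106*sin(27°))^2 / (2*9.81) = 118 m

118 m


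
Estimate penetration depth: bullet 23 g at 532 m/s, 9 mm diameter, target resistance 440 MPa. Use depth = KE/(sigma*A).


A = pi*(d/2)^2 = pi*(9/2)^2 = 63.6173 mm^2
E = 0.5*m*v^2 = 0.5*0.023*532^2 = 3254.78 J
depth = E/(sigma*A) = 3254.78 J / (440 MPa * 63.6173 mm^2) = 3254.78/(440 * 63.6173) m = 0.116277 m ≈ 116.3 mm

116.3 mm


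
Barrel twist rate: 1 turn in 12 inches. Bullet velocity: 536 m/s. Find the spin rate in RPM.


twist_m = 12*0.0254 = 0.3048 m
spin = v/twist = 536/0.3048 = 1758.53 rev/s
RPM = spin*60 = 1758.53*60 ≈ 105512 RPM

105512 RPM


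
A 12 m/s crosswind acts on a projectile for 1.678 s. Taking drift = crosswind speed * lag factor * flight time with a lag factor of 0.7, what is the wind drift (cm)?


drift = v_wind * lag * t = 12 * 0.7 * 1.678 = 14.0952 m ≈ 1410 cm

1410 cm


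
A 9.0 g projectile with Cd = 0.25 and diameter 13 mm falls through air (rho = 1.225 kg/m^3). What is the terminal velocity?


A = pi*(d/2)^2 = pi*(13/2000)^2 = 1.32732e-04 m^2
vt = sqrt(2mg/(Cd*rho*A)) = sqrt(2*0.009*9.81/(0.25 * 1.225 * 1.32732e-04)) = 65.91 m/s

65.91 m/s


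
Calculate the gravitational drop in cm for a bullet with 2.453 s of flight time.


drop = 0.5*g*t^2 = 0.5*9.81*2.453^2 = 29.5144 m ≈ 2951 cm

2951 cm


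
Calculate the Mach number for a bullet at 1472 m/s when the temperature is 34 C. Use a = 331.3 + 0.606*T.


a = 331.3 + 0.606*(34) = 351.904 m/s
M = v/a = 1472/351.904 = 4.183

4.183


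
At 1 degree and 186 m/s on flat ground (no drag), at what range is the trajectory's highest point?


R = v0^2*sin(2*theta)/g = 186^2*sin(2*1°)/9.81 = 123.077 m
apex_dist = R/2 = 123.077/2 = 61.54 m

61.54 m


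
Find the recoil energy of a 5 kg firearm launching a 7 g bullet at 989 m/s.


v_r = m_p*v_p/m_gun = 0.007*989/5 = 1.3846 m/s, E_r = 0.5*m_gun*v_r^2 = 0.5*5*1.3846^2 = 4.793 J

4.793 J


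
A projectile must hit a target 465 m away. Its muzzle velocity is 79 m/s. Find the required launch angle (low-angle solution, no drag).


sin(2*theta) = R*g/v0^2 = 465*9.81/79^2 = 0.730917, theta = arcsin(0.730917)/2 = 23.48°

23.48 degrees


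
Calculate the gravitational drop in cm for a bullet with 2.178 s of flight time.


drop = 0.5*g*t^2 = 0.5*9.81*2.178^2 = 23.2678 m ≈ 2327 cm

2327 cm


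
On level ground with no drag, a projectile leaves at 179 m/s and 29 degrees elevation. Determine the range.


R = v0^2 * sin(2*theta) / g = 179^2 * sin(2*29°) / 9.81 = 2770 m

2770 m


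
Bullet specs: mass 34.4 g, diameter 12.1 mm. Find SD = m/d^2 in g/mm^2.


SD = m/d^2 = 34.4/12.1^2 = 0.235 g/mm^2

0.235 g/mm^2


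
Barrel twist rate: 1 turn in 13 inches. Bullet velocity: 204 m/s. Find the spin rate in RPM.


twist_m = 13*0.0254 = 0.3302 m
spin = v/twist = 204/0.3302 = 617.8074 rev/s
RPM = spin*60 = 617.8074*60 ≈ 37068 RPM

37068 RPM


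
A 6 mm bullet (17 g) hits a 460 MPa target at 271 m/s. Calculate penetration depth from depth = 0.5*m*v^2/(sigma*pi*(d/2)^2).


A = pi*(d/2)^2 = pi*(6/2)^2 = 28.2743 mm^2
E = 0.5*m*v^2 = 0.5*0.017*271^2 = 624.249 J
depth = E/(sigma*A) = 624.249 J / (460 MPa * 28.2743 mm^2) = 624.249/(460 * 28.2743) m = 0.0479962 m ≈ 48 mm

48 mm


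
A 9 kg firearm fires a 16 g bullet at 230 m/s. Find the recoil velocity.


v_recoil = m_p * v_p / m_gun = 0.016 * 230 / 9 = 0.4089 m/s

0.4089 m/s


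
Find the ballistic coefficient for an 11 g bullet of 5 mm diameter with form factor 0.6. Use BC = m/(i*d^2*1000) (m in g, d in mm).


BC = m/(i*d^2*1000) = 11/(0.6 * 5^2 * 1000) = 0.0007333

0.0007333


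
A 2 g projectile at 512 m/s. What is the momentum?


p = m*v = 0.002*512 = 1.024 kg·m/s

1.024 kg·m/s


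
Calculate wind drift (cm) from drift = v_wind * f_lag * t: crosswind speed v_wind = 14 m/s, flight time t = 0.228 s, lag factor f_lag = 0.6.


drift = v_wind * lag * t = 14 * 0.6 * 0.228 = 1.9152 m ≈ 191.5 cm

191.5 cm


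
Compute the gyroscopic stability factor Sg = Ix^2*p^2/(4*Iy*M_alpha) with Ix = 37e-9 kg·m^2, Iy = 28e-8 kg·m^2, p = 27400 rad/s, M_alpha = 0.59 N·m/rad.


Sg = Ix^2 * p^2 / (4 * Iy * M_alpha) = (37e-9)^2 * 27400^2 / (4 * 28e-8 * 0.59) = 1.555

1.555


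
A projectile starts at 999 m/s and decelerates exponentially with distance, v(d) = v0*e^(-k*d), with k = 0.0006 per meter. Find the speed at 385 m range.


v = v0*exp(-k*d) = 999*exp(-0.0006*385) = 792.9 m/s

792.9 m/s


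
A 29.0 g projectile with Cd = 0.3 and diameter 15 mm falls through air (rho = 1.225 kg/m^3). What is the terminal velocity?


A = pi*(d/2)^2 = pi*(15/2000)^2 = 1.76715e-04 m^2
vt = sqrt(2mg/(Cd*rho*A)) = sqrt(2*0.029*9.81/(0.3 * 1.225 * 1.76715e-04)) = 93.6 m/s

93.6 m/s


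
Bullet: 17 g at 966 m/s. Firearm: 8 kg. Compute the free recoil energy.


v_r = m_p*v_p/m_gun = 0.017*966/8 = 2.05275 m/s, E_r = 0.5*m_gun*v_r^2 = 0.5*8*2.05275^2 = 16.86 J

16.86 J


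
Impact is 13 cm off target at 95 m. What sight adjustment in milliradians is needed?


1 mrad subtends 1 cm per 10 m of range, so adj = error_cm / (dist_m / 10) = 13 / (95/10) = 1.368 mrad

1.368 mrad


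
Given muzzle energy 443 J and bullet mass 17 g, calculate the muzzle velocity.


v = sqrt(2*E/m) = sqrt(2*443/0.017) = 228.3 m/s

228.3 m/s


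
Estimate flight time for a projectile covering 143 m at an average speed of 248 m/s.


t = d/v = 143/248 = 0.5766 s

0.5766 s


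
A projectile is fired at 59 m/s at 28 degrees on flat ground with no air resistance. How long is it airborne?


T = 2*v0*sin(theta)/g = 2*59*sin(28°)/9.81 = 5.647 s

5.647 s


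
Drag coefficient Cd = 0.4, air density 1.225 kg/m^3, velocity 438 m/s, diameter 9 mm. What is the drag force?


A = pi*(d/2)^2 = pi*(9/2000)^2 = 6.36173e-05 m^2
Fd = 0.5*Cd*rho*A*v^2 = 0.5*0.4*1.225*6.36173e-05*438^2 = 2.99 N

2.99 N


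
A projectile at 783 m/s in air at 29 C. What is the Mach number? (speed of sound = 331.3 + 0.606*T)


a = 331.3 + 0.606*(29) = 348.874 m/s
M = v/a = 783/348.874 = 2.244

2.244


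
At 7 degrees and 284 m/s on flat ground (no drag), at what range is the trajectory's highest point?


R = v0^2*sin(2*theta)/g = 284^2*sin(2*7°)/9.81 = 1989.04 m
apex_dist = R/2 = 1989.04/2 = 994.5 m

994.5 m


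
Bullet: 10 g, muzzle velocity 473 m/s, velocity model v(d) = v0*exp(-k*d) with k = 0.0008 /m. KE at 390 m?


v = v0*exp(-k*d) = 473*exp(-0.0008*390) = 346.227 m/s
E = 0.5*m*v^2 = 0.5*0.01*346.227^2 = 599.4 J

599.4 J


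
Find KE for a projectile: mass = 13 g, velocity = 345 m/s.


E = 0.5*m*v^2 = 0.5*0.013*345^2 = 773.7 J

773.7 J


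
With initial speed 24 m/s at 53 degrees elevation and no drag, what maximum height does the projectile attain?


H = (v0*sin(theta))^2 / (2g) = (24*sin(53°))^2 / (2*9.81) = 18.72 m

18.72 m


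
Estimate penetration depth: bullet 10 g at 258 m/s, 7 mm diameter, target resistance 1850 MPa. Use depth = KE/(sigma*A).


A = pi*(d/2)^2 = pi*(7/2)^2 = 38.4845 mm^2
E = 0.5*m*v^2 = 0.5*0.01*258^2 = 332.82 J
depth = E/(sigma*A) = 332.82 J / (1850 MPa * 38.4845 mm^2) = 332.82/(1850 * 38.4845) m = 0.00467468 m ≈ 4.675 mm

4.675 mm


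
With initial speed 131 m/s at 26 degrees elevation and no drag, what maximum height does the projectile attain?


H = (v0*sin(theta))^2 / (2g) = (131*sin(26°))^2 / (2*9.81) = 168.1 m

168.1 m


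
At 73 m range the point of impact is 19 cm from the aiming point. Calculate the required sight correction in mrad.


1 mrad subtends 1 cm per 10 m of range, so adj = error_cm / (dist_m / 10) = 19 / (73/10) = 2.603 mrad

2.603 mrad


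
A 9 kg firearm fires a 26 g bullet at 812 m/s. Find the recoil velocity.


v_recoil = m_p * v_p / m_gun = 0.026 * 812 / 9 = 2.346 m/s

2.346 m/s


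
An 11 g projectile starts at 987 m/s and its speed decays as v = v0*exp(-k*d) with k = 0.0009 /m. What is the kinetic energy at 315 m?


v = v0*exp(-k*d) = 987*exp(-0.0009*315) = 743.352 m/s
E = 0.5*m*v^2 = 0.5*0.011*743.352^2 = 3039 J

3039 J


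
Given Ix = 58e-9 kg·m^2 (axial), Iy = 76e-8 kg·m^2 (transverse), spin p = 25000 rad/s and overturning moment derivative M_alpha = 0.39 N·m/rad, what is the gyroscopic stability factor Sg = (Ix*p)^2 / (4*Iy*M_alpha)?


Sg = Ix^2 * p^2 / (4 * Iy * M_alpha) = (58e-9)^2 * 25000^2 / (4 * 76e-8 * 0.39) = 1.773

1.773


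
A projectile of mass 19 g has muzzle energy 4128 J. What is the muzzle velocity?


v = sqrt(2*E/m) = sqrt(2*4128/0.019) = 659.2 m/s

659.2 m/s


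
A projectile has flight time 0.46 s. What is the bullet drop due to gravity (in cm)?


drop = 0.5*g*t^2 = 0.5*9.81*0.46^2 = 1.0379 m ≈ 103.8 cm

103.8 cm


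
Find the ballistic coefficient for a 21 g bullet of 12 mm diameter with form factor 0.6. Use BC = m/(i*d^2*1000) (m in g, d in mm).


BC = m/(i*d^2*1000) = 21/(0.6 * 12^2 * 1000) = 0.0002431

0.0002431


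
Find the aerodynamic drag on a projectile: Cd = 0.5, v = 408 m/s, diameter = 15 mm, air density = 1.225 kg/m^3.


A = pi*(d/2)^2 = pi*(15/2000)^2 = 1.76715e-04 m^2
Fd = 0.5*Cd*rho*A*v^2 = 0.5*0.5*1.225*1.76715e-04*408^2 = 9.009 N

9.009 N


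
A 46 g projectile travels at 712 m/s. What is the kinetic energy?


E = 0.5*m*v^2 = 0.5*0.046*712^2 = 11660 J

11660 J


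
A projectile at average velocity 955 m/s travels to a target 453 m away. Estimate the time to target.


t = d/v = 453/955 = 0.4743 s

0.4743 s


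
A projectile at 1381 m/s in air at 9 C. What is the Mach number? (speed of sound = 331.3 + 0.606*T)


a = 331.3 + 0.606*(9) = 336.754 m/s
M = v/a = 1381/336.754 = 4.101

4.101


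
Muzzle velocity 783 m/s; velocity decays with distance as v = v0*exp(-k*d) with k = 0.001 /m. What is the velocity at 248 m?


v = v0*exp(-k*d) = 783*exp(-0.001*248) = 611 m/s

611 m/s


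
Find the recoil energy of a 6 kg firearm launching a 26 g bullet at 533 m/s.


v_r = m_p*v_p/m_gun = 0.026*533/6 = 2.30967 m/s, E_r = 0.5*m_gun*v_r^2 = 0.5*6*2.30967^2 = 16 J

16 J


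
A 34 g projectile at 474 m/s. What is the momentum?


p = m*v = 0.034*474 = 16.12 kg·m/s

16.12 kg·m/s


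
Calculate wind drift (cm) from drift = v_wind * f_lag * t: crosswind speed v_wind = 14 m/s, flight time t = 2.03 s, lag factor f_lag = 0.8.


drift = v_wind * lag * t = 14 * 0.8 * 2.03 = 22.736 m ≈ 2274 cm

2274 cm


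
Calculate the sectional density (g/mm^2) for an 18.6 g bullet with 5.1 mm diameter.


SD = m/d^2 = 18.6/5.1^2 = 0.7151 g/mm^2

0.7151 g/mm^2


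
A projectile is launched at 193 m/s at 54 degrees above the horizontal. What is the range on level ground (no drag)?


R = v0^2 * sin(2*theta) / g = 193^2 * sin(2*54°) / 9.81 = 3611 m

3611 m


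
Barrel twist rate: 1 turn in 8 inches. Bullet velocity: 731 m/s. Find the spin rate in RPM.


twist_m = 8*0.0254 = 0.2032 m
spin = v/twist = 731/0.2032 = 3597.441 rev/s
RPM = spin*60 = 3597.441*60 ≈ 215846 RPM

215846 RPM


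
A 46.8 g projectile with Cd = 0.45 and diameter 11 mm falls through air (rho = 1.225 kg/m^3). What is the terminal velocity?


A = pi*(d/2)^2 = pi*(11/2000)^2 = 9.50332e-05 m^2
vt = sqrt(2mg/(Cd*rho*A)) = sqrt(2*0.0468*9.81/(0.45 * 1.225 * 9.50332e-05)) = 132.4 m/s

132.4 m/s


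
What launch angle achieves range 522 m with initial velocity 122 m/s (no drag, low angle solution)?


sin(2*theta) = R*g/v0^2 = 522*9.81/122^2 = 0.344049, theta = arcsin(0.344049)/2 = 10.06°

10.06 degrees


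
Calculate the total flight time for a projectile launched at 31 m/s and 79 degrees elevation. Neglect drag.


T = 2*v0*sin(theta)/g = 2*31*sin(79°)/9.81 = 6.204 s

6.204 s


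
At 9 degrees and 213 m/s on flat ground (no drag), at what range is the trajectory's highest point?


R = v0^2*sin(2*theta)/g = 213^2*sin(2*9°)/9.81 = 1429.13 m
apex_dist = R/2 = 1429.13/2 = 714.6 m

714.6 m


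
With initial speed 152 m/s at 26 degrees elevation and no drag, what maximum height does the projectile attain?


H = (v0*sin(theta))^2 / (2g) = (152*sin(26°))^2 / (2*9.81) = 226.3 m

226.3 m


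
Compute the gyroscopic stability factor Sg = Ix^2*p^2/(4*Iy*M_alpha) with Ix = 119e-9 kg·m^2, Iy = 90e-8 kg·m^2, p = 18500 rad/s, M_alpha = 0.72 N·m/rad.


Sg = Ix^2 * p^2 / (4 * Iy * M_alpha) = (119e-9)^2 * 18500^2 / (4 * 90e-8 * 0.72) = 1.87

1.87


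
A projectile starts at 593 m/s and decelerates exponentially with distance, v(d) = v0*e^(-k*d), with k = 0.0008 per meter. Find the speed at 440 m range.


v = v0*exp(-k*d) = 593*exp(-0.0008*440) = 417 m/s

417 m/s


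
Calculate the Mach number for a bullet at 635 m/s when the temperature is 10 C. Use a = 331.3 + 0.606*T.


a = 331.3 + 0.606*(10) = 337.36 m/s
M = v/a = 635/337.36 = 1.882

1.882


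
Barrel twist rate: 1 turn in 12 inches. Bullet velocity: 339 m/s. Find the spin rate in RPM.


twist_m = 12*0.0254 = 0.3048 m
spin = v/twist = 339/0.3048 = 1112.205 rev/s
RPM = spin*60 = 1112.205*60 ≈ 66732 RPM

66732 RPM


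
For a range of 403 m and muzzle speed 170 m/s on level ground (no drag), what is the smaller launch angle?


sin(2*theta) = R*g/v0^2 = 403*9.81/170^2 = 0.136797, theta = arcsin(0.136797)/2 = 3.931°

3.931 degrees


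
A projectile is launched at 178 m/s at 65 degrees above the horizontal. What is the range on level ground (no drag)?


R = v0^2 * sin(2*theta) / g = 178^2 * sin(2*65°) / 9.81 = 2474 m

2474 m


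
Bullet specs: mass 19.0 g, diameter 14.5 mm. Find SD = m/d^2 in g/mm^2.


SD = m/d^2 = 19.0/14.5^2 = 0.09037 g/mm^2

0.09037 g/mm^2


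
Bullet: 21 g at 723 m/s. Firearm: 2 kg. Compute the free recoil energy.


v_r = m_p*v_p/m_gun = 0.021*723/2 = 7.5915 m/s, E_r = 0.5*m_gun*v_r^2 = 0.5*2*7.5915^2 = 57.63 J

57.63 J


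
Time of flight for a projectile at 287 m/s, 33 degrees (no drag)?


T = 2*v0*sin(theta)/g = 2*287*sin(33°)/9.81 = 31.87 s

31.87 s


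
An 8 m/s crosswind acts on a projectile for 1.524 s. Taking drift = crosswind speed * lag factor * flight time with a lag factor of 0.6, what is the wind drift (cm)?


drift = v_wind * lag * t = 8 * 0.6 * 1.524 = 7.3152 m ≈ 731.5 cm

731.5 cm


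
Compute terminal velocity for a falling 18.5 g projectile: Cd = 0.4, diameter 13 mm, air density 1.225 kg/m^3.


A = pi*(d/2)^2 = pi*(13/2000)^2 = 1.32732e-04 m^2
vt = sqrt(2mg/(Cd*rho*A)) = sqrt(2*0.0185*9.81/(0.4 * 1.225 * 1.32732e-04)) = 74.7 m/s

74.7 m/s


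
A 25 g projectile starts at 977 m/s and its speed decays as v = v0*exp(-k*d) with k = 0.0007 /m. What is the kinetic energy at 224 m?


v = v0*exp(-k*d) = 977*exp(-0.0007*224) = 835.213 m/s
E = 0.5*m*v^2 = 0.5*0.025*835.213^2 = 8720 J

8720 J


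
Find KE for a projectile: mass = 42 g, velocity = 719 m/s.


E = 0.5*m*v^2 = 0.5*0.042*719^2 = 10856 J

10856 J


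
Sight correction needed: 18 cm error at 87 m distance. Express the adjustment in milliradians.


1 mrad subtends 1 cm per 10 m of range, so adj = error_cm / (dist_m / 10) = 18 / (87/10) = 2.069 mrad

2.069 mrad


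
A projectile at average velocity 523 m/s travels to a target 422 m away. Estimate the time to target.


t = d/v = 422/523 = 0.8069 s

0.8069 s


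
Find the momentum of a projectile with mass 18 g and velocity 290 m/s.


p = m*v = 0.018*290 = 5.22 kg·m/s

5.22 kg·m/s


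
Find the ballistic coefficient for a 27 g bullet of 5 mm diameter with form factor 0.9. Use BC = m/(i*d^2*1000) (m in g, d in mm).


BC = m/(i*d^2*1000) = 27/(0.9 * 5^2 * 1000) = 0.0012

0.0012


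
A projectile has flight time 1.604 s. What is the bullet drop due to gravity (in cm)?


drop = 0.5*g*t^2 = 0.5*9.81*1.604^2 = 12.6197 m ≈ 1262 cm

1262 cm


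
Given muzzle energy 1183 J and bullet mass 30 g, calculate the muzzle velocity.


v = sqrt(2*E/m) = sqrt(2*1183/0.03) = 280.8 m/s

280.8 m/s


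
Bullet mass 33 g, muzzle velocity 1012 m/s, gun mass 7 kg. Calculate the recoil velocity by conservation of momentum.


v_recoil = m_p * v_p / m_gun = 0.033 * 1012 / 7 = 4.771 m/s

4.771 m/s


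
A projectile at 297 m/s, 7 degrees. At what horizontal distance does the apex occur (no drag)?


R = v0^2*sin(2*theta)/g = 297^2*sin(2*7°)/9.81 = 2175.3 m
apex_dist = R/2 = 2175.3/2 = 1088 m

1088 m


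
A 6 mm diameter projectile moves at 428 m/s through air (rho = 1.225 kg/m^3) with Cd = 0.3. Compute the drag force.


A = pi*(d/2)^2 = pi*(6/2000)^2 = 2.82743e-05 m^2
Fd = 0.5*Cd*rho*A*v^2 = 0.5*0.3*1.225*2.82743e-05*428^2 = 0.9517 N

0.9517 N


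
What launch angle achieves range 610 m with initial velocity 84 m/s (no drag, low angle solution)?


sin(2*theta) = R*g/v0^2 = 610*9.81/84^2 = 0.848087, theta = arcsin(0.848087)/2 = 29°

29 degrees


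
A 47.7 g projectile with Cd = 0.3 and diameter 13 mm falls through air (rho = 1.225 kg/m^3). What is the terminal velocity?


A = pi*(d/2)^2 = pi*(13/2000)^2 = 1.32732e-04 m^2
vt = sqrt(2mg/(Cd*rho*A)) = sqrt(2*0.0477*9.81/(0.3 * 1.225 * 1.32732e-04)) = 138.5 m/s

138.5 m/s


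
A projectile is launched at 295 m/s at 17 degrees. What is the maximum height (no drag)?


H = (v0*sin(theta))^2 / (2g) = (295*sin(17°))^2 / (2*9.81) = 379.2 m

379.2 m


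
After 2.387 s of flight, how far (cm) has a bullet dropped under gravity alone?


drop = 0.5*g*t^2 = 0.5*9.81*2.387^2 = 27.9476 m ≈ 2795 cm

2795 cm


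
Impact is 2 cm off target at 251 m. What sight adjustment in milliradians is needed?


1 mrad subtends 1 cm per 10 m of range, so adj = error_cm / (dist_m / 10) = 2 / (251/10) = 0.07968 mrad

0.07968 mrad


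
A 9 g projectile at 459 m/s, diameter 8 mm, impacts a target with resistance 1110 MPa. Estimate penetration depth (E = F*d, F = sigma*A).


A = pi*(d/2)^2 = pi*(8/2)^2 = 50.2655 mm^2
E = 0.5*m*v^2 = 0.5*0.009*459^2 = 948.064 J
depth = E/(sigma*A) = 948.064 J / (1110 MPa * 50.2655 mm^2) = 948.064/(1110 * 50.2655) m = 0.016992 m ≈ 16.99 mm

16.99 mm


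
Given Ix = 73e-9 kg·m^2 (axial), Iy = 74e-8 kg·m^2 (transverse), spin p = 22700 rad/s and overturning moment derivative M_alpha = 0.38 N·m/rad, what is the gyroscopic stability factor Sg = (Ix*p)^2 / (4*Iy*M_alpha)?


Sg = Ix^2 * p^2 / (4 * Iy * M_alpha) = (73e-9)^2 * 22700^2 / (4 * 74e-8 * 0.38) = 2.441

2.441


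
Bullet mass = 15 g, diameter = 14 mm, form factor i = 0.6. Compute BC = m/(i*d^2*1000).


BC = m/(i*d^2*1000) = 15/(0.6 * 14^2 * 1000) = 0.0001276

0.0001276


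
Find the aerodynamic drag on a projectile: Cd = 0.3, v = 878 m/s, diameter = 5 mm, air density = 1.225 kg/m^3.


A = pi*(d/2)^2 = pi*(5/2000)^2 = 1.96350e-05 m^2
Fd = 0.5*Cd*rho*A*v^2 = 0.5*0.3*1.225*1.96350e-05*878^2 = 2.781 N

2.781 N


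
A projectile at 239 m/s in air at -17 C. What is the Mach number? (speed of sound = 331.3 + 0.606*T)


a = 331.3 + 0.606*(-17) = 320.998 m/s
M = v/a = 239/320.998 = 0.7446

0.7446


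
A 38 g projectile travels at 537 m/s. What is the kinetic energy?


E = 0.5*m*v^2 = 0.5*0.038*537^2 = 5479 J

5479 J


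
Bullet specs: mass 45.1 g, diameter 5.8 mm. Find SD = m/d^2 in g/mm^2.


SD = m/d^2 = 45.1/5.8^2 = 1.341 g/mm^2

1.341 g/mm^2


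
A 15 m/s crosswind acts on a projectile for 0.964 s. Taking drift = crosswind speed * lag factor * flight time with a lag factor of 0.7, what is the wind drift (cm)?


drift = v_wind * lag * t = 15 * 0.7 * 0.964 = 10.122 m ≈ 1012 cm

1012 cm


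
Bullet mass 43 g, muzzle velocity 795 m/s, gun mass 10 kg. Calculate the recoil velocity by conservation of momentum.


v_recoil = m_p * v_p / m_gun = 0.043 * 795 / 10 = 3.418 m/s

3.418 m/s


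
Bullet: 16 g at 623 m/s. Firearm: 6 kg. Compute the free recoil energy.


v_r = m_p*v_p/m_gun = 0.016*623/6 = 1.66133 m/s, E_r = 0.5*m_gun*v_r^2 = 0.5*6*1.66133^2 = 8.28 J

8.28 J


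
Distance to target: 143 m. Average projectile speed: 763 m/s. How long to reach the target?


t = d/v = 143/763 = 0.1874 s

0.1874 s


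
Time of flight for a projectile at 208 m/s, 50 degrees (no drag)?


T = 2*v0*sin(theta)/g = 2*208*sin(50°)/9.81 = 32.48 s

32.48 s


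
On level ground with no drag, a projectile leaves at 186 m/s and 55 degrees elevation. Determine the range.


R = v0^2 * sin(2*theta) / g = 186^2 * sin(2*55°) / 9.81 = 3314 m

3314 m


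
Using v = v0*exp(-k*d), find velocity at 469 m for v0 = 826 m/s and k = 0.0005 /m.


v = v0*exp(-k*d) = 826*exp(-0.0005*469) = 653.3 m/s

653.3 m/s


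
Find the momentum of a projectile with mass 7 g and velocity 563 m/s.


p = m*v = 0.007*563 = 3.941 kg·m/s

3.941 kg·m/s


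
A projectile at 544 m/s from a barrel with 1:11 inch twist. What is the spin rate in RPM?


twist_m = 11*0.0254 = 0.2794 m
spin = v/twist = 544/0.2794 = 1947.029 rev/s
RPM = spin*60 = 1947.029*60 ≈ 116822 RPM

116822 RPM


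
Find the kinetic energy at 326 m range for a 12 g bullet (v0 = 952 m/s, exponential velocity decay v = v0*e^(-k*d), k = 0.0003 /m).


v = v0*exp(-k*d) = 952*exp(-0.0003*326) = 863.302 m/s
E = 0.5*m*v^2 = 0.5*0.012*863.302^2 = 4472 J

4472 J


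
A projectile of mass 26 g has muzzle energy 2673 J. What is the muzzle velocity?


v = sqrt(2*E/m) = sqrt(2*2673/0.026) = 453.4 m/s

453.4 m/s


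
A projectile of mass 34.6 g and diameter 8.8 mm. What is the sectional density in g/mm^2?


SD = m/d^2 = 34.6/8.8^2 = 0.4468 g/mm^2

0.4468 g/mm^2


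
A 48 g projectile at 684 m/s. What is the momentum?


p = m*v = 0.048*684 = 32.83 kg·m/s

32.83 kg·m/s


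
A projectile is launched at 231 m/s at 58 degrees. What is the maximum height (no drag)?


H = (v0*sin(theta))^2 / (2g) = (231*sin(58°))^2 / (2*9.81) = 1956 m

1956 m


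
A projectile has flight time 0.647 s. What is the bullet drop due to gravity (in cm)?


drop = 0.5*g*t^2 = 0.5*9.81*0.647^2 = 2.05328 m ≈ 205.3 cm

205.3 cm


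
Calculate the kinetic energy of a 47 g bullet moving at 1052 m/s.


E = 0.5*m*v^2 = 0.5*0.047*1052^2 = 26008 J

26008 J


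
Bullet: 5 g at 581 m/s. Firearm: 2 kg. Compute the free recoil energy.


v_r = m_p*v_p/m_gun = 0.005*581/2 = 1.4525 m/s, E_r = 0.5*m_gun*v_r^2 = 0.5*2*1.4525^2 = 2.11 J

2.11 J


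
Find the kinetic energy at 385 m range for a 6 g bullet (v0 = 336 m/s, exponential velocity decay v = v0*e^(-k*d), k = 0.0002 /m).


v = v0*exp(-k*d) = 336*exp(-0.0002*385) = 311.099 m/s
E = 0.5*m*v^2 = 0.5*0.006*311.099^2 = 290.3 J

290.3 J


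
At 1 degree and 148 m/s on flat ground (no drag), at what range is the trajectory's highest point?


R = v0^2*sin(2*theta)/g = 148^2*sin(2*1°)/9.81 = 77.9244 m
apex_dist = R/2 = 77.9244/2 = 38.96 m

38.96 m


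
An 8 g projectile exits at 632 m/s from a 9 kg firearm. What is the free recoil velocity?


v_recoil = m_p * v_p / m_gun = 0.008 * 632 / 9 = 0.5618 m/s

0.5618 m/s


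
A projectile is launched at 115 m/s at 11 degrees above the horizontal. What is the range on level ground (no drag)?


R = v0^2 * sin(2*theta) / g = 115^2 * sin(2*11°) / 9.81 = 505 m

505 m


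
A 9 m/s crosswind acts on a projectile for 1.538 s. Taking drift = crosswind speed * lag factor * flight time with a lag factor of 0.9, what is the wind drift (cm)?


drift = v_wind * lag * t = 9 * 0.9 * 1.538 = 12.4578 m ≈ 1246 cm

1246 cm


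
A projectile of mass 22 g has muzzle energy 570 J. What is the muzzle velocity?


v = sqrt(2*E/m) = sqrt(2*570/0.022) = 227.6 m/s

227.6 m/s


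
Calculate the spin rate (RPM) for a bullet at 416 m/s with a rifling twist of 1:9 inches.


twist_m = 9*0.0254 = 0.2286 m
spin = v/twist = 416/0.2286 = 1819.773 rev/s
RPM = spin*60 = 1819.773*60 ≈ 109186 RPM

109186 RPM


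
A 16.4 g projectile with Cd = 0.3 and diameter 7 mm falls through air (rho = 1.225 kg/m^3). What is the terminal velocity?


A = pi*(d/2)^2 = pi*(7/2000)^2 = 3.84845e-05 m^2
vt = sqrt(2mg/(Cd*rho*A)) = sqrt(2*0.0164*9.81/(0.3 * 1.225 * 3.84845e-05)) = 150.8 m/s

150.8 m/s


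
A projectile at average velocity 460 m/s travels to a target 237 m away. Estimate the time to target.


t = d/v = 237/460 = 0.5152 s

0.5152 s


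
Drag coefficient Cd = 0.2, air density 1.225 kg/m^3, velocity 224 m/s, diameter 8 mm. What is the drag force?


A = pi*(d/2)^2 = pi*(8/2000)^2 = 5.02655e-05 m^2
Fd = 0.5*Cd*rho*A*v^2 = 0.5*0.2*1.225*5.02655e-05*224^2 = 0.309 N

0.309 N


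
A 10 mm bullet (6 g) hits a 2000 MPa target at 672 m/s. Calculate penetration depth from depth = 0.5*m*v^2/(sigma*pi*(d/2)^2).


A = pi*(d/2)^2 = pi*(10/2)^2 = 78.5398 mm^2
E = 0.5*m*v^2 = 0.5*0.006*672^2 = 1354.75 J
depth = E/(sigma*A) = 1354.75 J / (2000 MPa * 78.5398 mm^2) = 1354.75/(2000 * 78.5398) m = 0.00862462 m ≈ 8.625 mm

8.625 mm


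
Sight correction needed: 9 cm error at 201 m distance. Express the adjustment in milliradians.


1 mrad subtends 1 cm per 10 m of range, so adj = error_cm / (dist_m / 10) = 9 / (201/10) = 0.4478 mrad

0.4478 mrad


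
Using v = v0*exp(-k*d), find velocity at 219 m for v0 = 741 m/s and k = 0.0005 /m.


v = v0*exp(-k*d) = 741*exp(-0.0005*219) = 664.1 m/s

664.1 m/s


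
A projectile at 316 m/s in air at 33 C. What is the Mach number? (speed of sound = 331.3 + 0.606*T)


a = 331.3 + 0.606*(33) = 351.298 m/s
M = v/a = 316/351.298 = 0.8995

0.8995


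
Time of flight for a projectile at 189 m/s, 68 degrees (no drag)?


T = 2*v0*sin(theta)/g = 2*189*sin(68°)/9.81 = 35.73 s

35.73 s


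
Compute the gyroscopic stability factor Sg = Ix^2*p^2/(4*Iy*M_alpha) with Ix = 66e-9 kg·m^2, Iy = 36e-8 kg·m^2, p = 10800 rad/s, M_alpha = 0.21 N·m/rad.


Sg = Ix^2 * p^2 / (4 * Iy * M_alpha) = (66e-9)^2 * 10800^2 / (4 * 36e-8 * 0.21) = 1.68

1.68


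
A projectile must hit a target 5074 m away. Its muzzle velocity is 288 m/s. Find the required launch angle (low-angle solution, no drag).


sin(2*theta) = R*g/v0^2 = 5074*9.81/288^2 = 0.600115, theta = arcsin(0.600115)/2 = 18.44°

18.44 degrees


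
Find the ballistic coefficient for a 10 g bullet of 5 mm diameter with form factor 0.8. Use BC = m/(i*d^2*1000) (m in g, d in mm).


BC = m/(i*d^2*1000) = 10/(0.8 * 5^2 * 1000) = 0.0005

0.0005


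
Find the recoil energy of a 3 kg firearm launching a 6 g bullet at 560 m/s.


v_r = m_p*v_p/m_gun = 0.006*560/3 = 1.12 m/s, E_r = 0.5*m_gun*v_r^2 = 0.5*3*1.12^2 = 1.882 J

1.882 J


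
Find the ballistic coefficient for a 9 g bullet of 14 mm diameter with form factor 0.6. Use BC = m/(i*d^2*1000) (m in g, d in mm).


BC = m/(i*d^2*1000) = 9/(0.6 * 14^2 * 1000) = 7.653e-05

7.653e-05


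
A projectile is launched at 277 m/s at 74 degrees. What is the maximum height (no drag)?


H = (v0*sin(theta))^2 / (2g) = (277*sin(74°))^2 / (2*9.81) = 3614 m

3614 m


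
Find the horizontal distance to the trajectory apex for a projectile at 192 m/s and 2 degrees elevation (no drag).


R = v0^2*sin(2*theta)/g = 192^2*sin(2*2°)/9.81 = 262.131 m
apex_dist = R/2 = 262.131/2 = 131.1 m

131.1 m


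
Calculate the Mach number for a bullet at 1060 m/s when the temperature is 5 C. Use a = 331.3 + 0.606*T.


a = 331.3 + 0.606*(5) = 334.33 m/s
M = v/a = 1060/334.33 = 3.171

3.171


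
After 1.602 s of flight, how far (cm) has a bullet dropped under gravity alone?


drop = 0.5*g*t^2 = 0.5*9.81*1.602^2 = 12.5882 m ≈ 1259 cm

1259 cm


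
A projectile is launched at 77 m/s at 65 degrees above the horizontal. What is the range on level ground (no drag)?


R = v0^2 * sin(2*theta) / g = 77^2 * sin(2*65°) / 9.81 = 463 m

463 m


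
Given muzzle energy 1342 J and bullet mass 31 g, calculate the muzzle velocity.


v = sqrt(2*E/m) = sqrt(2*1342/0.031) = 294.2 m/s

294.2 m/s


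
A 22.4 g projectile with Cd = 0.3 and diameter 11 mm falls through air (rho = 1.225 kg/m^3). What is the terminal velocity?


A = pi*(d/2)^2 = pi*(11/2000)^2 = 9.50332e-05 m^2
vt = sqrt(2mg/(Cd*rho*A)) = sqrt(2*0.0224*9.81/(0.3 * 1.225 * 9.50332e-05)) = 112.2 m/s

112.2 m/s


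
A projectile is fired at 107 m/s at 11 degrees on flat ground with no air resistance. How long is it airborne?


T = 2*v0*sin(theta)/g = 2*107*sin(11°)/9.81 = 4.162 s

4.162 s


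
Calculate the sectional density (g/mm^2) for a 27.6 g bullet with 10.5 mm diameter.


SD = m/d^2 = 27.6/10.5^2 = 0.2503 g/mm^2

0.2503 g/mm^2


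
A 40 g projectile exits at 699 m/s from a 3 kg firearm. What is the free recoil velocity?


v_recoil = m_p * v_p / m_gun = 0.04 * 699 / 3 = 9.32 m/s

9.32 m/s


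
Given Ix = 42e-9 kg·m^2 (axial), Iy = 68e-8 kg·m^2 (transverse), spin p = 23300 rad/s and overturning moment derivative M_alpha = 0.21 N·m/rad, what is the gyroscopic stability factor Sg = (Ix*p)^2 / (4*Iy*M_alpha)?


Sg = Ix^2 * p^2 / (4 * Iy * M_alpha) = (42e-9)^2 * 23300^2 / (4 * 68e-8 * 0.21) = 1.677

1.677


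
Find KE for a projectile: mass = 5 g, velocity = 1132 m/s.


E = 0.5*m*v^2 = 0.5*0.005*1132^2 = 3204 J

3204 J


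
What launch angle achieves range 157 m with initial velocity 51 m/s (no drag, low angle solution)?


sin(2*theta) = R*g/v0^2 = 157*9.81/51^2 = 0.592145, theta = arcsin(0.592145)/2 = 18.15°

18.15 degrees


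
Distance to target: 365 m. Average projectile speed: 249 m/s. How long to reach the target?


t = d/v = 365/249 = 1.466 s

1.466 s


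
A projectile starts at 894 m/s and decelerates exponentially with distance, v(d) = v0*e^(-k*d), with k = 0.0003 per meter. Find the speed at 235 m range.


v = v0*exp(-k*d) = 894*exp(-0.0003*235) = 833.1 m/s

833.1 m/s


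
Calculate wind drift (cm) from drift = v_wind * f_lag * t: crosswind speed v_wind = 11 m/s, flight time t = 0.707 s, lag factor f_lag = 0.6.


drift = v_wind * lag * t = 11 * 0.6 * 0.707 = 4.6662 m ≈ 466.6 cm

466.6 cm


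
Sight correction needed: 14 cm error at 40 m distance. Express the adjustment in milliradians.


1 mrad subtends 1 cm per 10 m of range, so adj = error_cm / (dist_m / 10) = 14 / (40/10) = 3.5 mrad

3.5 mrad


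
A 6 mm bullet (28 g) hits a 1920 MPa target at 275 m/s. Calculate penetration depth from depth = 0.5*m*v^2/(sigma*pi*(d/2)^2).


A = pi*(d/2)^2 = pi*(6/2)^2 = 28.2743 mm^2
E = 0.5*m*v^2 = 0.5*0.028*275^2 = 1058.75 J
depth = E/(sigma*A) = 1058.75 J / (1920 MPa * 28.2743 mm^2) = 1058.75/(1920 * 28.2743) m = 0.0195029 m ≈ 19.5 mm

19.5 mm


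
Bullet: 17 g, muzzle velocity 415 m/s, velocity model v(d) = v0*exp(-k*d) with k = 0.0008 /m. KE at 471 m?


v = v0*exp(-k*d) = 415*exp(-0.0008*471) = 284.712 m/s
E = 0.5*m*v^2 = 0.5*0.017*284.712^2 = 689 J

689 J


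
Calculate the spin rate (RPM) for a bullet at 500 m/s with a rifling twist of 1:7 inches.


twist_m = 7*0.0254 = 0.1778 m
spin = v/twist = 500/0.1778 = 2812.148 rev/s
RPM = spin*60 = 2812.148*60 ≈ 168729 RPM

168729 RPM


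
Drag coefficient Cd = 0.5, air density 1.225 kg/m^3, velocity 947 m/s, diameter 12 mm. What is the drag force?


A = pi*(d/2)^2 = pi*(12/2000)^2 = 1.13097e-04 m^2
Fd = 0.5*Cd*rho*A*v^2 = 0.5*0.5*1.225*1.13097e-04*947^2 = 31.06 N

31.06 N


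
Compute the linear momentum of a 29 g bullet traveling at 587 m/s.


p = m*v = 0.029*587 = 17.02 kg·m/s

17.02 kg·m/s


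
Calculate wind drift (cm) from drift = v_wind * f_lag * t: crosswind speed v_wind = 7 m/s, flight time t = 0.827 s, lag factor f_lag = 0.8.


drift = v_wind * lag * t = 7 * 0.8 * 0.827 = 4.6312 m ≈ 463.1 cm

463.1 cm


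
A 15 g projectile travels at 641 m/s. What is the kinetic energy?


E = 0.5*m*v^2 = 0.5*0.015*641^2 = 3082 J

3082 J


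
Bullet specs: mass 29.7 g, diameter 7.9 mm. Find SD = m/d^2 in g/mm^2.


SD = m/d^2 = 29.7/7.9^2 = 0.4759 g/mm^2

0.4759 g/mm^2


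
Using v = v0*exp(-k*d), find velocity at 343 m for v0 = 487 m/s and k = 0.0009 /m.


v = v0*exp(-k*d) = 487*exp(-0.0009*343) = 357.7 m/s

357.7 m/s


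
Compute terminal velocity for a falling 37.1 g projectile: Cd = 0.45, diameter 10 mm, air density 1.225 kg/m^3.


A = pi*(d/2)^2 = pi*(10/2000)^2 = 7.85398e-05 m^2
vt = sqrt(2mg/(Cd*rho*A)) = sqrt(2*0.0371*9.81/(0.45 * 1.225 * 7.85398e-05)) = 129.7 m/s

129.7 m/s


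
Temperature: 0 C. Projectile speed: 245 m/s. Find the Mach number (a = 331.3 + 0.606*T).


a = 331.3 + 0.606*(0) = 331.3 m/s
M = v/a = 245/331.3 = 0.7395

0.7395


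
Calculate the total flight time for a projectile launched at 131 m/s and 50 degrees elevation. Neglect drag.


T = 2*v0*sin(theta)/g = 2*131*sin(50°)/9.81 = 20.46 s

20.46 s


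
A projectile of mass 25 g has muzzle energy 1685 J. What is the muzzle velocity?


v = sqrt(2*E/m) = sqrt(2*1685/0.025) = 367.2 m/s

367.2 m/s


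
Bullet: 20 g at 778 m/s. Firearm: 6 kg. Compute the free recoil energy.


v_r = m_p*v_p/m_gun = 0.02*778/6 = 2.59333 m/s, E_r = 0.5*m_gun*v_r^2 = 0.5*6*2.59333^2 = 20.18 J

20.18 J


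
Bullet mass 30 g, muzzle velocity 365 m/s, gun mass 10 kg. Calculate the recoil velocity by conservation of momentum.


v_recoil = m_p * v_p / m_gun = 0.03 * 365 / 10 = 1.095 m/s

1.095 m/s


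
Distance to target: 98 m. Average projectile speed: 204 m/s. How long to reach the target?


t = d/v = 98/204 = 0.4804 s

0.4804 s


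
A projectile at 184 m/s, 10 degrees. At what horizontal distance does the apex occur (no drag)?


R = v0^2*sin(2*theta)/g = 184^2*sin(2*10°)/9.81 = 1180.37 m
apex_dist = R/2 = 1180.37/2 = 590.2 m

590.2 m


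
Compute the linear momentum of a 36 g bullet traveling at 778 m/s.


p = m*v = 0.036*778 = 28.01 kg·m/s

28.01 kg·m/s


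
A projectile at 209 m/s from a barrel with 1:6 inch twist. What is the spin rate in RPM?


twist_m = 6*0.0254 = 0.1524 m
spin = v/twist = 209/0.1524 = 1371.391 rev/s
RPM = spin*60 = 1371.391*60 ≈ 82283 RPM

82283 RPM


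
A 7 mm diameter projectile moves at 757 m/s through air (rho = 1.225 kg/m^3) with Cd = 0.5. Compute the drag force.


A = pi*(d/2)^2 = pi*(7/2000)^2 = 3.84845e-05 m^2
Fd = 0.5*Cd*rho*A*v^2 = 0.5*0.5*1.225*3.84845e-05*757^2 = 6.754 N

6.754 N


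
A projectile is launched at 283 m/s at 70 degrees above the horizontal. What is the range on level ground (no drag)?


R = v0^2 * sin(2*theta) / g = 283^2 * sin(2*70°) / 9.81 = 5248 m

5248 m


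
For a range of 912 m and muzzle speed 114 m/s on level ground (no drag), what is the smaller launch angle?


sin(2*theta) = R*g/v0^2 = 912*9.81/114^2 = 0.688421, theta = arcsin(0.688421)/2 = 21.75°

21.75 degrees


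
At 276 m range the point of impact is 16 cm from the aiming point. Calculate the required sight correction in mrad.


1 mrad subtends 1 cm per 10 m of range, so adj = error_cm / (dist_m / 10) = 16 / (276/10) = 0.5797 mrad

0.5797 mrad


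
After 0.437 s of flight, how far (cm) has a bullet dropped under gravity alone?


drop = 0.5*g*t^2 = 0.5*9.81*0.437^2 = 0.936703 m ≈ 93.67 cm

93.67 cm


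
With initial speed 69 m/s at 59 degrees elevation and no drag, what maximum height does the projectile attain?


H = (v0*sin(theta))^2 / (2g) = (69*sin(59°))^2 / (2*9.81) = 178.3 m

178.3 m


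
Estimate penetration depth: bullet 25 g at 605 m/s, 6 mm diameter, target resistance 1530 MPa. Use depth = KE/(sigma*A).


A = pi*(d/2)^2 = pi*(6/2)^2 = 28.2743 mm^2
E = 0.5*m*v^2 = 0.5*0.025*605^2 = 4575.31 J
depth = E/(sigma*A) = 4575.31 J / (1530 MPa * 28.2743 mm^2) = 4575.31/(1530 * 28.2743) m = 0.105764 m ≈ 105.8 mm

105.8 mm


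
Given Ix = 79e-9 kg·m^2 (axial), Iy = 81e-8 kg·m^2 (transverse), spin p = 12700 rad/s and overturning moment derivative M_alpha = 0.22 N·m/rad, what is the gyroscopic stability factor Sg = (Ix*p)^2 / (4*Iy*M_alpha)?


Sg = Ix^2 * p^2 / (4 * Iy * M_alpha) = (79e-9)^2 * 12700^2 / (4 * 81e-8 * 0.22) = 1.412

1.412


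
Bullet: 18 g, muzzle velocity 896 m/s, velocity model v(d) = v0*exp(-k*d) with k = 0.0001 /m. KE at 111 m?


v = v0*exp(-k*d) = 896*exp(-0.0001*111) = 886.109 m/s
E = 0.5*m*v^2 = 0.5*0.018*886.109^2 = 7067 J

7067 J
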